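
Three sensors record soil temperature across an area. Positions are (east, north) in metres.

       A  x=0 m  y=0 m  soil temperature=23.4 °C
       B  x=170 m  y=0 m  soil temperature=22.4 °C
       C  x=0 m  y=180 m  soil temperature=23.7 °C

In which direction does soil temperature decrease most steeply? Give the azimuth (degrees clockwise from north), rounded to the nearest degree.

106°

∂T/∂x = (22.4 − 23.4) / (170 − 0) = -0.005882
∂T/∂y = (23.7 − 23.4) / (180 − 0) = +0.001667
Steepest decrease is along −∇f: components (+0.005882 E, -0.001667 N).
Azimuth = atan2(+0.005882, -0.001667) = 105.8° ≈ 106°.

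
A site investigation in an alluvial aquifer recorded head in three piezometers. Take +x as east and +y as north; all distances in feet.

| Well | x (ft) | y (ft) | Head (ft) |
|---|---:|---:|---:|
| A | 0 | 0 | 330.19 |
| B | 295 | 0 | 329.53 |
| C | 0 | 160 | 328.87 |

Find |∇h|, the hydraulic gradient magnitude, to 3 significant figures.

∂h/∂x = (329.53 − 330.19) / (295 − 0) = -0.002237
∂h/∂y = (328.87 − 330.19) / (160 − 0) = -0.008250
|∇h| = √(-0.002237² + -0.008250²) = 0.008548

0.00855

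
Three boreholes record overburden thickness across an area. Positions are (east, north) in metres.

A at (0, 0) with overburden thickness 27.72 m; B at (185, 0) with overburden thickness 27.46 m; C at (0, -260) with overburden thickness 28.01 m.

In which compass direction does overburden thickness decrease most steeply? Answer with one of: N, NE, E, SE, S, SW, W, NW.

∂d/∂x = (27.46 − 27.72) / (185 − 0) = -0.001405
∂d/∂y = (28.01 − 27.72) / (-260 − 0) = -0.001115
Steepest decrease is along −∇f = (+0.001405 E, +0.001115 N) → northeast.

NE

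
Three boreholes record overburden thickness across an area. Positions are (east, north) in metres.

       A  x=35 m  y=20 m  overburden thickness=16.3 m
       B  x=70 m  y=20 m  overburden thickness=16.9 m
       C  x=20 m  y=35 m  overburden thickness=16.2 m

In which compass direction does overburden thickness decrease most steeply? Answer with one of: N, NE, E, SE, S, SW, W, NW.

Taking A as reference: B−A = (35, 0, +0.6); C−A = (-15, 15, -0.1).
Solve a·Δx + b·Δy = Δd: det = 35·15 − (-15)·0 = 525.
∂d/∂x = [(+0.6)·15 − (-0.1)·0] / 525 = +0.01714
∂d/∂y = [35·(-0.1) − (-15)·(+0.6)] / 525 = +0.01048
Steepest decrease is along −∇f = (-0.01714 E, -0.01048 N) → southwest.

SW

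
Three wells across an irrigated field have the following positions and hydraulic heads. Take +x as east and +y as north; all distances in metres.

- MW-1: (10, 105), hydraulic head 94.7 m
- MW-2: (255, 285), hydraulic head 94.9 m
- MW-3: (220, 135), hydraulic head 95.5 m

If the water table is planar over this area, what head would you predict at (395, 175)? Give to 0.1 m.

With h = a·x + b·y + c and MW-1 as origin, the differences give:
  245·a + 180·b = +0.2
  210·a + 30·b = +0.8
Eliminate b (×30 and ×180, subtract): -30450·a = -138.00 → a = ∂h/∂x = +0.004532
Back-substitute: b = ∂h/∂y = -0.005057.
h(395, 175) = 94.7 + (+0.004532)·(385) + (-0.005057)·(70) = 94.7 +1.745 -0.354 = 96.091 m.

96.1 m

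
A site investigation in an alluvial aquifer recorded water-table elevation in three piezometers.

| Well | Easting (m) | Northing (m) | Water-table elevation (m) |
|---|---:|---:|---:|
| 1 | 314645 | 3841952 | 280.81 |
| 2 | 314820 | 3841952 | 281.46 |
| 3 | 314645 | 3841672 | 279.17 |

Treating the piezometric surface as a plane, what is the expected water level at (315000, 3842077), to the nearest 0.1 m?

∂h/∂x = (281.46 − 280.81) / (314820 − 314645) = +0.003714
∂h/∂y = (279.17 − 280.81) / (3841672 − 3841952) = +0.005857
h(315000, 3842077) = 280.81 + (+0.003714)·(355) + (+0.005857)·(125) = 280.81 +1.319 +0.732 = 282.861 m.

282.9 m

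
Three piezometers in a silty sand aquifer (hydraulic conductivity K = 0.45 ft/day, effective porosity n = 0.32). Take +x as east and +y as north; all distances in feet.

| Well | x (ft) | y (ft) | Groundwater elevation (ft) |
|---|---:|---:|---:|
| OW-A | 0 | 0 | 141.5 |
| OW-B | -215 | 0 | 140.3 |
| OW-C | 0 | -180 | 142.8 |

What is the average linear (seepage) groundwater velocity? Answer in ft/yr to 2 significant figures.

∂h/∂x = (140.3 − 141.5) / (-215 − 0) = +0.005581
∂h/∂y = (142.8 − 141.5) / (-180 − 0) = -0.007222
|∇h| = √(0.005581² + -0.007222²) = 0.009127
Seepage velocity v = K·i/n = 0.45 × 0.009127 / 0.32 = 0.01283 ft/day = 4.686 ft/yr.

4.7 ft/yr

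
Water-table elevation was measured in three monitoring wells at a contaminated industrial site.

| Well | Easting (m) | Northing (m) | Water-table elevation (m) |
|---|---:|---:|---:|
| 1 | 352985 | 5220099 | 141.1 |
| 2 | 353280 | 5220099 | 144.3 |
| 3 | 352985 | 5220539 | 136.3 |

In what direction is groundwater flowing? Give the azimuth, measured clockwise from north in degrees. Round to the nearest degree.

315°

∂h/∂x = (144.3 − 141.1) / (353280 − 352985) = +0.01085
∂h/∂y = (136.3 − 141.1) / (5220539 − 5220099) = -0.01091
Flow direction (−∇h) has components (-0.01085 E, +0.01091 N).
Azimuth = atan2(E, N) = atan2(-0.01085, +0.01091) = 315.2° ≈ 315°.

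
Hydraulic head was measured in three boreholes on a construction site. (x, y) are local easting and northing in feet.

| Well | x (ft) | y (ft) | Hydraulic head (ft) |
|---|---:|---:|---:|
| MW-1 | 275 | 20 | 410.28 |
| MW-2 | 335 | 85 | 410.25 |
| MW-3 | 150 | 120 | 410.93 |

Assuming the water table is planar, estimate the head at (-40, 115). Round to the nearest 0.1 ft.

Differences from MW-1: to MW-2 (Δx, Δy, Δh) = (60, 65, -0.03); to MW-3 = (-125, 100, +0.65).
Solve a·Δx + b·Δy = Δh: det = 60·100 − (-125)·65 = 14125.
∂h/∂x = [(-0.03)·100 − (+0.65)·65] / 14125 = -0.003204
∂h/∂y = [60·(+0.65) − (-125)·(-0.03)] / 14125 = +0.002496
h(-40, 115) = 410.28 + (-0.003204)·(-315) + (+0.002496)·(95) = 410.28 +1.009 +0.237 = 411.526 ft.

411.5 ft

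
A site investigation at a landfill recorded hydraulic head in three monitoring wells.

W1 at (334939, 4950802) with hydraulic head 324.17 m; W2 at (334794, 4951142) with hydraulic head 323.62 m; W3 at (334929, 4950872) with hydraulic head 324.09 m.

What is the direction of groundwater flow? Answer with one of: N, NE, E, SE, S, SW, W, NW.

Taking W1 as reference: W2−W1 = (-145, 340, -0.55); W3−W1 = (-10, 70, -0.08).
Solve a·Δx + b·Δy = Δh: det = (-145)·70 − (-10)·340 = -6750.
∂h/∂x = [(-0.55)·70 − (-0.08)·340] / -6750 = +0.001674
∂h/∂y = [(-145)·(-0.08) − (-10)·(-0.55)] / -6750 = -0.0009037
Flow = −∇h = (-0.001674 east, +0.0009037 north), which points northwest.

NW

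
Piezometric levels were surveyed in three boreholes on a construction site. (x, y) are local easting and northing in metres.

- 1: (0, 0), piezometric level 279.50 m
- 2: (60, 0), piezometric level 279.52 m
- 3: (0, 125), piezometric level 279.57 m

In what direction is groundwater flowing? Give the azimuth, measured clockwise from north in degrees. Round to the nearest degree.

211°

∂h/∂x = (279.52 − 279.50) / (60 − 0) = +0.0003333
∂h/∂y = (279.57 − 279.50) / (125 − 0) = +0.0005600
Flow direction (−∇h) has components (-0.0003333 E, -0.0005600 N).
Azimuth = atan2(E, N) = atan2(-0.0003333, -0.0005600) = 210.8° ≈ 211°.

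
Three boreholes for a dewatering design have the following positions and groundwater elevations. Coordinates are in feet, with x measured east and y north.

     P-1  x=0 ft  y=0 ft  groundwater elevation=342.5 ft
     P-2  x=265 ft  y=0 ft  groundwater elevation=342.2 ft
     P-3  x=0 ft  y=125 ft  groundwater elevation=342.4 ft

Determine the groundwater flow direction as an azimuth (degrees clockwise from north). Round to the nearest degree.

055°

∂h/∂x = (342.2 − 342.5) / (265 − 0) = -0.001132
∂h/∂y = (342.4 − 342.5) / (125 − 0) = -0.0008000
Flow direction (−∇h) has components (+0.001132 E, +0.0008000 N).
Azimuth = atan2(E, N) = atan2(+0.001132, +0.0008000) = 54.8° ≈ 055°.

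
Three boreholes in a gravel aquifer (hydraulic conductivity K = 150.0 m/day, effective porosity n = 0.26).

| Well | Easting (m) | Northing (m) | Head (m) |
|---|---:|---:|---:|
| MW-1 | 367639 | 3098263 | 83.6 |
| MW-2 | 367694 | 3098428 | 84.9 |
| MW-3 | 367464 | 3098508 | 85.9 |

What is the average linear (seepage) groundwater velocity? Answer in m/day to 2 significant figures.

4.9 m/day

Differences from MW-1: to MW-2 (Δx, Δy, Δh) = (55, 165, +1.3); to MW-3 = (-175, 245, +2.3).
Determinant of the coordinate differences = 55·245 − (-175)·165 = 42350.
∂h/∂x = [(+1.3)·245 − (+2.3)·165] / 42350 = -0.001440
∂h/∂y = [55·(+2.3) − (-175)·(+1.3)] / 42350 = +0.008359
|∇h| = √(-0.001440² + 0.008359²) = 0.008482
Seepage velocity v = K·i/n = 150.0 × 0.008482 / 0.26 = 4.893 m/day.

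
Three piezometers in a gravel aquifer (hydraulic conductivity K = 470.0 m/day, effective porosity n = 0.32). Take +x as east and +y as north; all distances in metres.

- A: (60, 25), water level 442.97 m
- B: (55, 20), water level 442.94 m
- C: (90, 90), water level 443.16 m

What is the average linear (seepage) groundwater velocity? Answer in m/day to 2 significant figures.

8.4 m/day

Three-point gradient (reference A): Δ to B = (-5, -5, -0.03), Δ to C = (30, 65, +0.19).
∂h/∂x = +0.005714, ∂h/∂y = +0.0002857 (det = -175).
|∇h| = √(0.005714² + 0.0002857²) = 0.005721
Seepage velocity v = K·i/n = 470.0 × 0.005721 / 0.32 = 8.403 m/day.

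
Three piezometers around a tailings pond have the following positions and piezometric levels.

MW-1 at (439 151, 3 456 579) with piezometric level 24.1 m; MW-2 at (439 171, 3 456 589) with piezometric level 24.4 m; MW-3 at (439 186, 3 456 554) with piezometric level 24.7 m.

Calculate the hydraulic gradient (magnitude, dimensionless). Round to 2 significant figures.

0.016

Differences from MW-1: to MW-2 (Δx, Δy, Δh) = (20, 10, +0.3); to MW-3 = (35, -25, +0.6).
Solve a·Δx + b·Δy = Δh: det = 20·(-25) − 35·10 = -850.
∂h/∂x = [(+0.3)·(-25) − (+0.6)·10] / -850 = +0.01588
∂h/∂y = [20·(+0.6) − 35·(+0.3)] / -850 = -0.001765
|∇h| = √(0.01588² + -0.001765²) = 0.01598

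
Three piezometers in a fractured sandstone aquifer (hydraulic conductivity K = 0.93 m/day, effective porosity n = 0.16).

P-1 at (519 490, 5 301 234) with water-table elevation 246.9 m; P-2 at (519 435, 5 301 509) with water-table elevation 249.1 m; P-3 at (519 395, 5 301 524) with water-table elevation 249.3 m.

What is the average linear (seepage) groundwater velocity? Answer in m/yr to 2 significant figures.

Taking P-1 as reference: P-2−P-1 = (-55, 275, +2.2); P-3−P-1 = (-95, 290, +2.4).
Determinant of the coordinate differences = (-55)·290 − (-95)·275 = 10175.
∂h/∂x = [(+2.2)·290 − (+2.4)·275] / 10175 = -0.002162
∂h/∂y = [(-55)·(+2.4) − (-95)·(+2.2)] / 10175 = +0.007568
|∇h| = √(-0.002162² + 0.007568²) = 0.007871
Seepage velocity v = K·i/n = 0.93 × 0.007871 / 0.16 = 0.04575 m/day = 16.71 m/yr.

17 m/yr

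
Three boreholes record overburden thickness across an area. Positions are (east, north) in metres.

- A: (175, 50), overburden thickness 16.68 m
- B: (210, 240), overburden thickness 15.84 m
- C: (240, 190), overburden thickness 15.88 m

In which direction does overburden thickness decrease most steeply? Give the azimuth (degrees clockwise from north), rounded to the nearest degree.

052°

Differences from A: to B (Δx, Δy, Δh) = (35, 190, -0.84); to C = (65, 140, -0.80).
Solve a·Δx + b·Δy = Δd: det = 35·140 − 65·190 = -7450.
∂d/∂x = [(-0.84)·140 − (-0.80)·190] / -7450 = -0.004617
∂d/∂y = [35·(-0.80) − 65·(-0.84)] / -7450 = -0.003570
Steepest decrease is along −∇f: components (+0.004617 E, +0.003570 N).
Azimuth = atan2(+0.004617, +0.003570) = 52.3° ≈ 052°.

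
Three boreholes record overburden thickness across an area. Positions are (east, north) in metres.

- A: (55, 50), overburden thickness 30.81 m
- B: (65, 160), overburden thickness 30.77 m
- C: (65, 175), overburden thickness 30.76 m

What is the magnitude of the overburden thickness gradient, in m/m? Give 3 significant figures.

0.00340 m/m

Differences from A: to B (Δx, Δy, Δh) = (10, 110, -0.04); to C = (10, 125, -0.05).
Determinant of the coordinate differences = 10·125 − 10·110 = 150.
∂d/∂x = [(-0.04)·125 − (-0.05)·110] / 150 = +0.003333
∂d/∂y = [10·(-0.05) − 10·(-0.04)] / 150 = -0.0006667
|∇f| = √(0.003333² + -0.0006667²) = 0.003399 m/m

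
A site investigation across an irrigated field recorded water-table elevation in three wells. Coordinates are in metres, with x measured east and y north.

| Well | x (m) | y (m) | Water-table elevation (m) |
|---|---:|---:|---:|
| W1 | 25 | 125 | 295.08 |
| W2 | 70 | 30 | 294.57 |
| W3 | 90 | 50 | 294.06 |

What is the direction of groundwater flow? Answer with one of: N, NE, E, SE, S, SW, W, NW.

Three-point gradient (reference W1): Δ to W2 = (45, -95, -0.51), Δ to W3 = (65, -75, -1.02).
∂h/∂x = -0.02095, ∂h/∂y = -0.004554 (det = 2800).
Flow = −∇h = (+0.02095 east, +0.004554 north), which points east.

E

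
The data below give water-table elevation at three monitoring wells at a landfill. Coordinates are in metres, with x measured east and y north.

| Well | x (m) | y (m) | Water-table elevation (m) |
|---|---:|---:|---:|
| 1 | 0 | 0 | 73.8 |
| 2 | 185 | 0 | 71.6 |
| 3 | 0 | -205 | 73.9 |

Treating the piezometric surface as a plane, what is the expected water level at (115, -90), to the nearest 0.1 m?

72.5 m

∂h/∂x = (71.6 − 73.8) / (185 − 0) = -0.01189
∂h/∂y = (73.9 − 73.8) / (-205 − 0) = -0.0004878
h(115, -90) = 73.8 + (-0.01189)·(115) + (-0.0004878)·(-90) = 73.8 -1.368 +0.044 = 72.476 m.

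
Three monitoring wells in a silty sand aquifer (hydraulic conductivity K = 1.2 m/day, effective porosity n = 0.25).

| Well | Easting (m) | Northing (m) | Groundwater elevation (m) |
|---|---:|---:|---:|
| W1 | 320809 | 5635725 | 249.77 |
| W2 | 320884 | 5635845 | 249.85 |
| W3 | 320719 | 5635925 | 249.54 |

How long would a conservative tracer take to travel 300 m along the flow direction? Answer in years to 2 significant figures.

99 years

With h = a·x + b·y + c and W1 as origin, the differences give:
  75·a + 120·b = +0.08
  (-90)·a + 200·b = -0.23
Eliminate b (×200 and ×120, subtract): 25800·a = 43.600 → a = ∂h/∂x = +0.001690
Back-substitute: b = ∂h/∂y = -0.0003895.
|∇h| = √(0.001690² + -0.0003895²) = 0.001734
Seepage velocity v = K·i/n = 1.2 × 0.001734 / 0.25 = 0.008323 m/day.
t = 300 / 0.008323 = 3.604e+04 days = 98.7 years.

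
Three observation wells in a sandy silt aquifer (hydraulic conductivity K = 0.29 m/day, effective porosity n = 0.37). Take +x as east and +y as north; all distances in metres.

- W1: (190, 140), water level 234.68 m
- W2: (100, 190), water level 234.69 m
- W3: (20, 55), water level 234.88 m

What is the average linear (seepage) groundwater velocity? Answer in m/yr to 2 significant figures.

Taking W1 as reference: W2−W1 = (-90, 50, +0.01); W3−W1 = (-170, -85, +0.20).
Solve a·Δx + b·Δy = Δh: det = (-90)·(-85) − (-170)·50 = 16150.
∂h/∂x = [(+0.01)·(-85) − (+0.20)·50] / 16150 = -0.0006718
∂h/∂y = [(-90)·(+0.20) − (-170)·(+0.01)] / 16150 = -0.001009
|∇h| = √(-0.0006718² + -0.001009²) = 0.001212
Seepage velocity v = K·i/n = 0.29 × 0.001212 / 0.37 = 0.0009499 m/day = 0.347 m/yr.

0.35 m/yr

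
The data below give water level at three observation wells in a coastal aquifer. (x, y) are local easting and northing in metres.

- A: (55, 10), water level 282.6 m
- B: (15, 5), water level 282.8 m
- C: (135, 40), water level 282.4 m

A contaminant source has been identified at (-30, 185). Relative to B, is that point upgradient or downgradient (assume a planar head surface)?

Taking A as reference: B−A = (-40, -5, +0.2); C−A = (80, 30, -0.2).
Determinant of the coordinate differences = (-40)·30 − 80·(-5) = -800.
∂h/∂x = [(+0.2)·30 − (-0.2)·(-5)] / -800 = -0.006250
∂h/∂y = [(-40)·(-0.2) − 80·(+0.2)] / -800 = +0.010000
Head at (-30, 185) = 282.6 + (-0.006250)·(-85) + (+0.010000)·(175) = 284.88 m.
That is higher than the 282.8 m at B, so the point is upgradient.

upgradient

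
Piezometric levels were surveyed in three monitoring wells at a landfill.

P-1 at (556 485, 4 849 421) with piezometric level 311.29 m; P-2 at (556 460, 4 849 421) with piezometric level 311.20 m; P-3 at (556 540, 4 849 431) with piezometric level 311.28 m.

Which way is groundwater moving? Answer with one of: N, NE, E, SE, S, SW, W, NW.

N

Taking P-1 as reference: P-2−P-1 = (-25, 0, -0.09); P-3−P-1 = (55, 10, -0.01).
Solve a·Δx + b·Δy = Δh: det = (-25)·10 − 55·0 = -250.
∂h/∂x = [(-0.09)·10 − (-0.01)·0] / -250 = +0.003600
∂h/∂y = [(-25)·(-0.01) − 55·(-0.09)] / -250 = -0.02080
Flow = −∇h = (-0.003600 east, +0.02080 north), which points north.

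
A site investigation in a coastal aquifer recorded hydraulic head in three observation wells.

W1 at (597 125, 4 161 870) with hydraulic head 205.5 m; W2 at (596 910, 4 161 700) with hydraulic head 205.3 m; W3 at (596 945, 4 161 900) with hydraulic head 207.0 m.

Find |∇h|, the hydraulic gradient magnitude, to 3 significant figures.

With h = a·x + b·y + c and W1 as origin, the differences give:
  (-215)·a + (-170)·b = -0.2
  (-180)·a + 30·b = +1.5
Eliminate b (×30 and ×(-170), subtract): -37050·a = 249.00 → a = ∂h/∂x = -0.006721
Back-substitute: b = ∂h/∂y = +0.009676.
|∇h| = √(-0.006721² + 0.009676²) = 0.01178

0.0118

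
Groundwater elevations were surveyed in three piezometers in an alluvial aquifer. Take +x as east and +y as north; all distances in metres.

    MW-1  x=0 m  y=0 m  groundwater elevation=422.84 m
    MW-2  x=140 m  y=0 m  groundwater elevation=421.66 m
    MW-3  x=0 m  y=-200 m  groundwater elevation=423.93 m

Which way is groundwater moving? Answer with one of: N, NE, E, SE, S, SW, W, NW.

∂h/∂x = (421.66 − 422.84) / (140 − 0) = -0.008429
∂h/∂y = (423.93 − 422.84) / (-200 − 0) = -0.005450
Flow = −∇h = (+0.008429 east, +0.005450 north), which points northeast.

NE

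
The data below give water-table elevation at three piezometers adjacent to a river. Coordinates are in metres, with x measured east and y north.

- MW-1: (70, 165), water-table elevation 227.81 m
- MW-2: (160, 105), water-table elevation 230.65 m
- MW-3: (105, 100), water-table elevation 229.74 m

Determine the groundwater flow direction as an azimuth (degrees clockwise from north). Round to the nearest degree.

317°

Differences from MW-1: to MW-2 (Δx, Δy, Δh) = (90, -60, +2.84); to MW-3 = (35, -65, +1.93).
Determinant of the coordinate differences = 90·(-65) − 35·(-60) = -3750.
∂h/∂x = [(+2.84)·(-65) − (+1.93)·(-60)] / -3750 = +0.01835
∂h/∂y = [90·(+1.93) − 35·(+2.84)] / -3750 = -0.01981
Flow direction (−∇h) has components (-0.01835 E, +0.01981 N).
Azimuth = atan2(E, N) = atan2(-0.01835, +0.01981) = 317.2° ≈ 317°.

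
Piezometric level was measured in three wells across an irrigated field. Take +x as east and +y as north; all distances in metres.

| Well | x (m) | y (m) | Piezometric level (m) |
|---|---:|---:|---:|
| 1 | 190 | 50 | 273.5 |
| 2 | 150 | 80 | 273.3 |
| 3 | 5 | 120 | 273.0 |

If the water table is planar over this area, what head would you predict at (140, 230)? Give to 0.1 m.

Three-point gradient (reference 1): Δ to 2 = (-40, 30, -0.2), Δ to 3 = (-185, 70, -0.5).
∂h/∂x = +0.0003636, ∂h/∂y = -0.006182 (det = 2750).
h(140, 230) = 273.5 + (+0.0003636)·(-50) + (-0.006182)·(180) = 273.5 -0.018 -1.113 = 272.369 m.

272.4 m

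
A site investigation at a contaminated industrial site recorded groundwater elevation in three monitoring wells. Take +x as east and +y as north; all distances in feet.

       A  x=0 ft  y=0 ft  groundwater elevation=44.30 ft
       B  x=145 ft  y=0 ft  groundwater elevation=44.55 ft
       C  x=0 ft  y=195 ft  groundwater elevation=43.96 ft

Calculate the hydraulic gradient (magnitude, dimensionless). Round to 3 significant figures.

∂h/∂x = (44.55 − 44.30) / (145 − 0) = +0.001724
∂h/∂y = (43.96 − 44.30) / (195 − 0) = -0.001744
|∇h| = √(0.001724² + -0.001744²) = 0.002452

0.00245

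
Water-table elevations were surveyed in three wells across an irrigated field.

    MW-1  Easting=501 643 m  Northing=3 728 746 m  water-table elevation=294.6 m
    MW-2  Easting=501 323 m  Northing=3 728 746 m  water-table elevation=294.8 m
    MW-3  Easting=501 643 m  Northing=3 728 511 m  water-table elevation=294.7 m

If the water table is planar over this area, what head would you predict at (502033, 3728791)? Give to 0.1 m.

294.3 m

∂h/∂x = (294.8 − 294.6) / (501323 − 501643) = -0.0006250
∂h/∂y = (294.7 − 294.6) / (3728511 − 3728746) = -0.0004255
h(502033, 3728791) = 294.6 + (-0.0006250)·(390) + (-0.0004255)·(45) = 294.6 -0.244 -0.019 = 294.337 m.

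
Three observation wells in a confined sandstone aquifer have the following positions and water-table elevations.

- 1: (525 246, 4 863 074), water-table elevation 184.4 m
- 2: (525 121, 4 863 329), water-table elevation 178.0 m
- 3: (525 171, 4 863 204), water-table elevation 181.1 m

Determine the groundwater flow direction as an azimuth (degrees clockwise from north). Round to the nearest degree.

352°

Three-point gradient (reference 1): Δ to 2 = (-125, 255, -6.4), Δ to 3 = (-75, 130, -3.3).
∂h/∂x = +0.003304, ∂h/∂y = -0.02348 (det = 2875).
Flow direction (−∇h) has components (-0.003304 E, +0.02348 N).
Azimuth = atan2(E, N) = atan2(-0.003304, +0.02348) = 352.0° ≈ 352°.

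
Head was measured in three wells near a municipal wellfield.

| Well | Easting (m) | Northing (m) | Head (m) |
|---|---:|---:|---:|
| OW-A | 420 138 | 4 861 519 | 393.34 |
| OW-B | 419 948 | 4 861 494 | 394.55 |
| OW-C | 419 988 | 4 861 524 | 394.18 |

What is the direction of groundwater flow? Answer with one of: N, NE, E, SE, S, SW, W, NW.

NE

With h = a·x + b·y + c and OW-A as origin, the differences give:
  (-190)·a + (-25)·b = +1.21
  (-150)·a + 5·b = +0.84
Eliminate b (×5 and ×(-25), subtract): -4700·a = 27.050 → a = ∂h/∂x = -0.005755
Back-substitute: b = ∂h/∂y = -0.004660.
Flow = −∇h = (+0.005755 east, +0.004660 north), which points northeast.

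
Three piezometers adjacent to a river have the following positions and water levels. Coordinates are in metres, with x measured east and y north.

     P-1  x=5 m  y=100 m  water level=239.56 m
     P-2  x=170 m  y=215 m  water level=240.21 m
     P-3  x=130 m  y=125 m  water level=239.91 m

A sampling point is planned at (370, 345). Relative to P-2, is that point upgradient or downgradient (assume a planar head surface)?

upgradient

Taking P-1 as reference: P-2−P-1 = (165, 115, +0.65); P-3−P-1 = (125, 25, +0.35).
Solve a·Δx + b·Δy = Δh: det = 165·25 − 125·115 = -10250.
∂h/∂x = [(+0.65)·25 − (+0.35)·115] / -10250 = +0.002341
∂h/∂y = [165·(+0.35) − 125·(+0.65)] / -10250 = +0.002293
Head at (370, 345) = 239.56 + (+0.002341)·(365) + (+0.002293)·(245) = 240.98 m.
That is higher than the 240.21 m at P-2, so the point is upgradient.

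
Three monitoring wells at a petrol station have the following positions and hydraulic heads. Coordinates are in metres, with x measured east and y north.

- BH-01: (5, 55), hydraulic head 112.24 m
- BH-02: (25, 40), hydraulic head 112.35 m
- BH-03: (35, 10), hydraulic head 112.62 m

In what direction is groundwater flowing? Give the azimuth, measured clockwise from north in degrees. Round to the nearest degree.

010°

Taking BH-01 as reference: BH-02−BH-01 = (20, -15, +0.11); BH-03−BH-01 = (30, -45, +0.38).
Determinant of the coordinate differences = 20·(-45) − 30·(-15) = -450.
∂h/∂x = [(+0.11)·(-45) − (+0.38)·(-15)] / -450 = -0.001667
∂h/∂y = [20·(+0.38) − 30·(+0.11)] / -450 = -0.009556
Flow direction (−∇h) has components (+0.001667 E, +0.009556 N).
Azimuth = atan2(E, N) = atan2(+0.001667, +0.009556) = 9.9° ≈ 010°.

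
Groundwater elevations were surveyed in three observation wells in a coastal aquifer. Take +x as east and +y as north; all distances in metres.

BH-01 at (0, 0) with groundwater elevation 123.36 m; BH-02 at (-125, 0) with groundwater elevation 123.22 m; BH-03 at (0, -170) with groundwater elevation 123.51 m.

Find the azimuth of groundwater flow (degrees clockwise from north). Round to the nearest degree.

308°

∂h/∂x = (123.22 − 123.36) / (-125 − 0) = +0.001120
∂h/∂y = (123.51 − 123.36) / (-170 − 0) = -0.0008824
Flow direction (−∇h) has components (-0.001120 E, +0.0008824 N).
Azimuth = atan2(E, N) = atan2(-0.001120, +0.0008824) = 308.2° ≈ 308°.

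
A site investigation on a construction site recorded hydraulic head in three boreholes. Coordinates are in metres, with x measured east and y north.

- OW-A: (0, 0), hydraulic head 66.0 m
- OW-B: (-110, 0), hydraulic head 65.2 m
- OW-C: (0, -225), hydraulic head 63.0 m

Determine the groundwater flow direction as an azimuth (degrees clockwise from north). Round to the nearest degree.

∂h/∂x = (65.2 − 66.0) / (-110 − 0) = +0.007273
∂h/∂y = (63.0 − 66.0) / (-225 − 0) = +0.01333
Flow direction (−∇h) has components (-0.007273 E, -0.01333 N).
Azimuth = atan2(E, N) = atan2(-0.007273, -0.01333) = 208.6° ≈ 209°.

209°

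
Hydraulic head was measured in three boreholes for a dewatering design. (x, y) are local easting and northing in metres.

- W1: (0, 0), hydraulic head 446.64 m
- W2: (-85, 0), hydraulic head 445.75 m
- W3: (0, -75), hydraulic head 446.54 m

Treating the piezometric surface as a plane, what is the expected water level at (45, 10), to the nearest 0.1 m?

∂h/∂x = (445.75 − 446.64) / (-85 − 0) = +0.01047
∂h/∂y = (446.54 − 446.64) / (-75 − 0) = +0.001333
h(45, 10) = 446.64 + (+0.01047)·(45) + (+0.001333)·(10) = 446.64 +0.471 +0.013 = 447.125 m.

447.1 m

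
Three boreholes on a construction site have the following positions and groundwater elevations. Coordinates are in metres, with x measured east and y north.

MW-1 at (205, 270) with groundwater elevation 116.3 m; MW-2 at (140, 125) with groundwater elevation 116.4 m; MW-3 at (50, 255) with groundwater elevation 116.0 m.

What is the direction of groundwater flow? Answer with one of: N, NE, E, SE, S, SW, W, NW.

NW

With h = a·x + b·y + c and MW-1 as origin, the differences give:
  (-65)·a + (-145)·b = +0.1
  (-155)·a + (-15)·b = -0.3
Eliminate b (×(-15) and ×(-145), subtract): -21500·a = -45.00 → a = ∂h/∂x = +0.002093
Back-substitute: b = ∂h/∂y = -0.001628.
Flow = −∇h = (-0.002093 east, +0.001628 north), which points northwest.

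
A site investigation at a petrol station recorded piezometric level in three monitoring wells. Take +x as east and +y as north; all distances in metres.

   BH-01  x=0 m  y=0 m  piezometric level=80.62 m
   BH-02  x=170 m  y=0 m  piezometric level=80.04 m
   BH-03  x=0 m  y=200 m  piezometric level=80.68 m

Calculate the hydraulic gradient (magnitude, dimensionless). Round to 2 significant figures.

0.0034

∂h/∂x = (80.04 − 80.62) / (170 − 0) = -0.003412
∂h/∂y = (80.68 − 80.62) / (200 − 0) = +0.0003000
|∇h| = √(-0.003412² + 0.0003000²) = 0.003425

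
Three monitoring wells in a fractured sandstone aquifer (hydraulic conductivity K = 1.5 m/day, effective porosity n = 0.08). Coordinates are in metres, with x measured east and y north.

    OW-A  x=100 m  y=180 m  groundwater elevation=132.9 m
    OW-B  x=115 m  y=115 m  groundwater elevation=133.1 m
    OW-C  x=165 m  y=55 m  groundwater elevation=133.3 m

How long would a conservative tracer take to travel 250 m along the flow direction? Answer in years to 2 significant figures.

12 years

Differences from OW-A: to OW-B (Δx, Δy, Δh) = (15, -65, +0.2); to OW-C = (65, -125, +0.4).
Determinant of the coordinate differences = 15·(-125) − 65·(-65) = 2350.
∂h/∂x = [(+0.2)·(-125) − (+0.4)·(-65)] / 2350 = +0.0004255
∂h/∂y = [15·(+0.4) − 65·(+0.2)] / 2350 = -0.002979
|∇h| = √(0.0004255² + -0.002979²) = 0.003009
Seepage velocity v = K·i/n = 1.5 × 0.003009 / 0.08 = 0.05642 m/day.
t = 250 / 0.05642 = 4431 days = 12.1 years.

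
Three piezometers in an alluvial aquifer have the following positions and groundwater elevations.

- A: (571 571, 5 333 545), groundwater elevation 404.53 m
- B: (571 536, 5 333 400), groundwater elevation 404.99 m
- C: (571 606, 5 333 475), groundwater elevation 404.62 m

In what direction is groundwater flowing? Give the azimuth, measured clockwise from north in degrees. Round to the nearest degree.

045°

Taking A as reference: B−A = (-35, -145, +0.46); C−A = (35, -70, +0.09).
Determinant of the coordinate differences = (-35)·(-70) − 35·(-145) = 7525.
∂h/∂x = [(+0.46)·(-70) − (+0.09)·(-145)] / 7525 = -0.002545
∂h/∂y = [(-35)·(+0.09) − 35·(+0.46)] / 7525 = -0.002558
Flow direction (−∇h) has components (+0.002545 E, +0.002558 N).
Azimuth = atan2(E, N) = atan2(+0.002545, +0.002558) = 44.9° ≈ 045°.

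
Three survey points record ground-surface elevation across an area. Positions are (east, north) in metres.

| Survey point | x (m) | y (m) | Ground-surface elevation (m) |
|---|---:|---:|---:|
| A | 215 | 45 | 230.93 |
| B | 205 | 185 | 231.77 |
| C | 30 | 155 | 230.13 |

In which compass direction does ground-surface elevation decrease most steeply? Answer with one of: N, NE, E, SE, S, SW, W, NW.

SW

Three-point gradient (reference A): Δ to B = (-10, 140, +0.84), Δ to C = (-185, 110, -0.80).
∂z/∂x = +0.008242, ∂z/∂y = +0.006589 (det = 24800).
Steepest decrease is along −∇f = (-0.008242 E, -0.006589 N) → southwest.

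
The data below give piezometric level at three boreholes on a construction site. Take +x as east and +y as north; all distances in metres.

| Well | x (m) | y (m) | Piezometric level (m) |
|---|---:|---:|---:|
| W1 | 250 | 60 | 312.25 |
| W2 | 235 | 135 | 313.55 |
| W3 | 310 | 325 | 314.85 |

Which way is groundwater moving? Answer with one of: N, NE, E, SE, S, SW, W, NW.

SE

Taking W1 as reference: W2−W1 = (-15, 75, +1.30); W3−W1 = (60, 265, +2.60).
Determinant of the coordinate differences = (-15)·265 − 60·75 = -8475.
∂h/∂x = [(+1.30)·265 − (+2.60)·75] / -8475 = -0.01764
∂h/∂y = [(-15)·(+2.60) − 60·(+1.30)] / -8475 = +0.01381
Flow = −∇h = (+0.01764 east, -0.01381 north), which points southeast.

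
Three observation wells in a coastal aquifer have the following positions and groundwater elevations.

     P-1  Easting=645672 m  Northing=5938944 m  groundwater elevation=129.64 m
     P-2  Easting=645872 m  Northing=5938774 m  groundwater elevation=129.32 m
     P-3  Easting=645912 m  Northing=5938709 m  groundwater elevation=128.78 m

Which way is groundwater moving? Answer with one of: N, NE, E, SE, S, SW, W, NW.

SW

Three-point gradient (reference P-1): Δ to P-2 = (200, -170, -0.32), Δ to P-3 = (240, -235, -0.86).
∂h/∂x = +0.01145, ∂h/∂y = +0.01535 (det = -6200).
Flow = −∇h = (-0.01145 east, -0.01535 north), which points southwest.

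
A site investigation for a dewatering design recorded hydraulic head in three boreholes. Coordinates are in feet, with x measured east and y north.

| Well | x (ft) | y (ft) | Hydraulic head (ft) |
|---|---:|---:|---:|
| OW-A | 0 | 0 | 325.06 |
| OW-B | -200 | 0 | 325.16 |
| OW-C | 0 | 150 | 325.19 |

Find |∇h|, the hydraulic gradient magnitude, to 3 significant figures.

0.00100

∂h/∂x = (325.16 − 325.06) / (-200 − 0) = -0.0005000
∂h/∂y = (325.19 − 325.06) / (150 − 0) = +0.0008667
|∇h| = √(-0.0005000² + 0.0008667²) = 0.001001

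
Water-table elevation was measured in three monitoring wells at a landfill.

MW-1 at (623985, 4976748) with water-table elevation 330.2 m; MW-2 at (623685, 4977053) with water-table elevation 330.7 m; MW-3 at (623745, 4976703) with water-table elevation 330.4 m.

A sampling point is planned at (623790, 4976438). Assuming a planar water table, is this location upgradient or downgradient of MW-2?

downgradient

Taking MW-1 as reference: MW-2−MW-1 = (-300, 305, +0.5); MW-3−MW-1 = (-240, -45, +0.2).
Solve a·Δx + b·Δy = Δh: det = (-300)·(-45) − (-240)·305 = 86700.
∂h/∂x = [(+0.5)·(-45) − (+0.2)·305] / 86700 = -0.0009631
∂h/∂y = [(-300)·(+0.2) − (-240)·(+0.5)] / 86700 = +0.0006920
Head at (623790, 4976438) = 330.2 + (-0.0009631)·(-195) + (+0.0006920)·(-310) = 330.17 m.
That is lower than the 330.7 m at MW-2, so the point is downgradient.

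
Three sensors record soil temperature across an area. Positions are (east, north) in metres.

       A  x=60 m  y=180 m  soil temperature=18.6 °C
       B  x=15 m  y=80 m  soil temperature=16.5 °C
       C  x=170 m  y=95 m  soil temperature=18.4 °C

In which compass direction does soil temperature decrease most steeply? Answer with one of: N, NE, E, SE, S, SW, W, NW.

SW

Differences from A: to B (Δx, Δy, Δh) = (-45, -100, -2.1); to C = (110, -85, -0.2).
Solve a·Δx + b·Δy = ΔT: det = (-45)·(-85) − 110·(-100) = 14825.
∂T/∂x = [(-2.1)·(-85) − (-0.2)·(-100)] / 14825 = +0.01069
∂T/∂y = [(-45)·(-0.2) − 110·(-2.1)] / 14825 = +0.01619
Steepest decrease is along −∇f = (-0.01069 E, -0.01619 N) → southwest.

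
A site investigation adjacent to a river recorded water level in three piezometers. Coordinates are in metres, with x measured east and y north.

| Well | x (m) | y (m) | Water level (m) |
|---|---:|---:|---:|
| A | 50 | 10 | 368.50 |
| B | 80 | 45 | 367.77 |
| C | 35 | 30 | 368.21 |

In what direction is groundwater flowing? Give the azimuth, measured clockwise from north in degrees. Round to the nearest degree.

Three-point gradient (reference A): Δ to B = (30, 35, -0.73), Δ to C = (-15, 20, -0.29).
∂h/∂x = -0.003956, ∂h/∂y = -0.01747 (det = 1125).
Flow direction (−∇h) has components (+0.003956 E, +0.01747 N).
Azimuth = atan2(E, N) = atan2(+0.003956, +0.01747) = 12.8° ≈ 013°.

013°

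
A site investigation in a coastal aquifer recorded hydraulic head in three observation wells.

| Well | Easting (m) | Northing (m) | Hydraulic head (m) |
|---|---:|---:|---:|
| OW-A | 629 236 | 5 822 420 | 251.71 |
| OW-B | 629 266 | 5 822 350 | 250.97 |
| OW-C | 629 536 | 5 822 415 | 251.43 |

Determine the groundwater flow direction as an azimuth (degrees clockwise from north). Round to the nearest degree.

176°

Taking OW-A as reference: OW-B−OW-A = (30, -70, -0.74); OW-C−OW-A = (300, -5, -0.28).
Solve a·Δx + b·Δy = Δh: det = 30·(-5) − 300·(-70) = 20850.
∂h/∂x = [(-0.74)·(-5) − (-0.28)·(-70)] / 20850 = -0.0007626
∂h/∂y = [30·(-0.28) − 300·(-0.74)] / 20850 = +0.01024
Flow direction (−∇h) has components (+0.0007626 E, -0.01024 N).
Azimuth = atan2(E, N) = atan2(+0.0007626, -0.01024) = 175.7° ≈ 176°.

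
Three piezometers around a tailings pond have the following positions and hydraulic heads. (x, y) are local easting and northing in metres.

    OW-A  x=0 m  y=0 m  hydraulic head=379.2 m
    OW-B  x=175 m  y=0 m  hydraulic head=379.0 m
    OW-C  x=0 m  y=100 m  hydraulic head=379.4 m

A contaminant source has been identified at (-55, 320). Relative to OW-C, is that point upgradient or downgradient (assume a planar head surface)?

upgradient

∂h/∂x = (379.0 − 379.2) / (175 − 0) = -0.001143
∂h/∂y = (379.4 − 379.2) / (100 − 0) = +0.002000
Head at (-55, 320) = 379.2 + (-0.001143)·(-55) + (+0.002000)·(320) = 379.90 m.
That is higher than the 379.4 m at OW-C, so the point is upgradient.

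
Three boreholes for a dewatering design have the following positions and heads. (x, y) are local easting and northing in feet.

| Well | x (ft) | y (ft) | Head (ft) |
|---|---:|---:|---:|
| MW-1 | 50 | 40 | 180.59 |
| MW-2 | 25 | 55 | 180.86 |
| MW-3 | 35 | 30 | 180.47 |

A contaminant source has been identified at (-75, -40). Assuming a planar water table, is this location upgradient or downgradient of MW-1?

With h = a·x + b·y + c and MW-1 as origin, the differences give:
  (-25)·a + 15·b = +0.27
  (-15)·a + (-10)·b = -0.12
Eliminate b (×(-10) and ×15, subtract): 475·a = -0.900 → a = ∂h/∂x = -0.001895
Back-substitute: b = ∂h/∂y = +0.01484.
Head at (-75, -40) = 180.59 + (-0.001895)·(-125) + (+0.01484)·(-80) = 179.64 ft.
That is lower than the 180.59 ft at MW-1, so the point is downgradient.

downgradient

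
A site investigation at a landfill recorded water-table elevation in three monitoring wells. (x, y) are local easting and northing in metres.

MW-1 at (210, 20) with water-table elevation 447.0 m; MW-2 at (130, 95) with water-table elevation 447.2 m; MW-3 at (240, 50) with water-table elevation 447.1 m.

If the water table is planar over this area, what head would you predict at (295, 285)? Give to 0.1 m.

With h = a·x + b·y + c and MW-1 as origin, the differences give:
  (-80)·a + 75·b = +0.2
  30·a + 30·b = +0.1
Eliminate b (×30 and ×75, subtract): -4650·a = -1.50 → a = ∂h/∂x = +0.0003226
Back-substitute: b = ∂h/∂y = +0.003011.
h(295, 285) = 447.0 + (+0.0003226)·(85) + (+0.003011)·(265) = 447.0 +0.027 +0.798 = 447.825 m.

447.8 m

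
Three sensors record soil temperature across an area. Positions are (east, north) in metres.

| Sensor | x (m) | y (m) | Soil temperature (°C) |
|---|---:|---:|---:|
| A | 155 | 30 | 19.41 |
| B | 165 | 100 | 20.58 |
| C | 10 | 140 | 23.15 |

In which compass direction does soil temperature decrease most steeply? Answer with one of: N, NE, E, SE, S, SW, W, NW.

Three-point gradient (reference A): Δ to B = (10, 70, +1.17), Δ to C = (-145, 110, +3.74).
∂T/∂x = -0.01183, ∂T/∂y = +0.01840 (det = 11250).
Steepest decrease is along −∇f = (+0.01183 E, -0.01840 N) → southeast.

SE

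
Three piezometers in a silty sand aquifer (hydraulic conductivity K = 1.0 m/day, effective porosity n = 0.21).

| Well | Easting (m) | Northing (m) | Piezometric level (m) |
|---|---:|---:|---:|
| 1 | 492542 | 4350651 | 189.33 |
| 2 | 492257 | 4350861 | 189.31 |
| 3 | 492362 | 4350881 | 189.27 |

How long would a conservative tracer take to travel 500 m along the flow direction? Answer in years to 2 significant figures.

Differences from 1: to 2 (Δx, Δy, Δh) = (-285, 210, -0.02); to 3 = (-180, 230, -0.06).
Solve a·Δx + b·Δy = Δh: det = (-285)·230 − (-180)·210 = -27750.
∂h/∂x = [(-0.02)·230 − (-0.06)·210] / -27750 = -0.0002883
∂h/∂y = [(-285)·(-0.06) − (-180)·(-0.02)] / -27750 = -0.0004865
|∇h| = √(-0.0002883² + -0.0004865²) = 0.0005655
Seepage velocity v = K·i/n = 1.0 × 0.0005655 / 0.21 = 0.002693 m/day.
t = 500 / 0.002693 = 1.857e+05 days = 508 years.

510 years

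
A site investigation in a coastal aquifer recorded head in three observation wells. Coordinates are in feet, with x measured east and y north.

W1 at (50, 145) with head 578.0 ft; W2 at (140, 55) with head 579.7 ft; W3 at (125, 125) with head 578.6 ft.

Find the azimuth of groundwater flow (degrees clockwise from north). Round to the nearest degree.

Three-point gradient (reference W1): Δ to W2 = (90, -90, +1.7), Δ to W3 = (75, -20, +0.6).
∂h/∂x = +0.004040, ∂h/∂y = -0.01485 (det = 4950).
Flow direction (−∇h) has components (-0.004040 E, +0.01485 N).
Azimuth = atan2(E, N) = atan2(-0.004040, +0.01485) = 344.8° ≈ 345°.

345°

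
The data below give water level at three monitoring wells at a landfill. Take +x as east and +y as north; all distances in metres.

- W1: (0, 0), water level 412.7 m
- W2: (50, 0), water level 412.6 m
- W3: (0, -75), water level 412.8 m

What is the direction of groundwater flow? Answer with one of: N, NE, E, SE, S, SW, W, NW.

NE

∂h/∂x = (412.6 − 412.7) / (50 − 0) = -0.002000
∂h/∂y = (412.8 − 412.7) / (-75 − 0) = -0.001333
Flow = −∇h = (+0.002000 east, +0.001333 north), which points northeast.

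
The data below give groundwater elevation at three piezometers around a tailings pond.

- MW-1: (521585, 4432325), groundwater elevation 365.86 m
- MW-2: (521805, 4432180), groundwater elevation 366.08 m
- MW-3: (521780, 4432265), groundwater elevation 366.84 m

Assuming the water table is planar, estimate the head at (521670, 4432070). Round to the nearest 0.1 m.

Differences from MW-1: to MW-2 (Δx, Δy, Δh) = (220, -145, +0.22); to MW-3 = (195, -60, +0.98).
Solve a·Δx + b·Δy = Δh: det = 220·(-60) − 195·(-145) = 15075.
∂h/∂x = [(+0.22)·(-60) − (+0.98)·(-145)] / 15075 = +0.008551
∂h/∂y = [220·(+0.98) − 195·(+0.22)] / 15075 = +0.01146
h(521670, 4432070) = 365.86 + (+0.008551)·(85) + (+0.01146)·(-255) = 365.86 +0.727 -2.921 = 363.666 m.

363.7 m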